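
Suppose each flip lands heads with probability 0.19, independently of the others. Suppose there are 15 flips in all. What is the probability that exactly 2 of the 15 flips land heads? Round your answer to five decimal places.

0.24491

X ~ Binomial(n=15, p=0.19).
P(X=2) = C(15,2) · p^2 · (1−p)^13
= 105 · 0.0361 · 0.064611 = 0.2449073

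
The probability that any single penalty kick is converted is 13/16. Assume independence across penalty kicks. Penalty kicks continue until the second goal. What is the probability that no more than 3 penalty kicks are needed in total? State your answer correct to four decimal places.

Finishing within 3 penalty kicks ⇔ at least 2 successes in the first 3. With X ~ Binomial(3, 0.8125), P(Y ≤ 3) = 1 − P(X ≤ 1).
  k=0: C(3,0)·0.8125^0·0.1875^3 = 0.006592
  k=1: C(3,1)·0.8125^1·0.1875^2 = 0.085693
1 − 0.092285 = 0.907715

0.9077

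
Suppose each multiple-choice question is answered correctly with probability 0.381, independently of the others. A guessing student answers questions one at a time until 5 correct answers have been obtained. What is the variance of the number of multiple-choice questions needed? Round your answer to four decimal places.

Y = total multiple-choice questions until the fifth success; negative binomial with r=5, p=0.381.
Var(Y) = r(1−p)/p² = 5·0.619 / 0.381² = 21.321154

21.3212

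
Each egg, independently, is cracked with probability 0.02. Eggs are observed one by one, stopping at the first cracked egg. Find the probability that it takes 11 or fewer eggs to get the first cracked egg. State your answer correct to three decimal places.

0.199

Y = number of eggs to the first success; geometric, p = 0.02.
P(Y ≤ 11) = 1 − (1−p)^11 = 1 − 0.80073 = 0.19927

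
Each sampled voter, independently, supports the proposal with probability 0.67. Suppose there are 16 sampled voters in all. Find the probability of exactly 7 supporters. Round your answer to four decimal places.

0.0322

X ~ Binomial(n=16, p=0.67).
P(X=7) = C(16,7) · p^7 · (1−p)^9
= 11440 · 0.060607 · 4.6411e-05 = 0.032179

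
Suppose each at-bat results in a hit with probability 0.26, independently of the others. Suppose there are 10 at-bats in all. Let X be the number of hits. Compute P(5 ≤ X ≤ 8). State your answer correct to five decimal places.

0.09031

X ~ Binomial(10, 0.26); P(5 ≤ X ≤ 8) = Σ C(10,k) p^k (1−p)^(10−k) over k:
  k=5: C(10,5)·0.26^5·0.74^5 = 0.0664394
  k=6: C(10,6)·0.26^6·0.74^4 = 0.0194530
  k=7: C(10,7)·0.26^7·0.74^3 = 0.0039056
  k=8: C(10,8)·0.26^8·0.74^2 = 0.0005146
Total = 0.0903126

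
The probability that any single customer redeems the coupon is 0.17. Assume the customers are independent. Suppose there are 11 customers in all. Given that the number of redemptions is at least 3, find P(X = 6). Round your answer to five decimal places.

0.01547

X ~ Binomial(11, 0.17). Want P(X=6 | X≥3) = P(X=6) / P(X≥3).
P(X=6) = C(11,6)·0.17^6·0.83^5 = 0.0043926
P(X≥3) = 1 − 0.1287831 − 0.2901500 − 0.2971415 = 0.2839254
Ratio = 0.0043926 / 0.2839254 = 0.0154711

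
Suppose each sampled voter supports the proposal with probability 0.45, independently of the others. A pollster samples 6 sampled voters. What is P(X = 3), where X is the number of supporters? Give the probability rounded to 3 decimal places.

X ~ Binomial(n=6, p=0.45).
P(X=3) = C(6,3) · p^3 · (1−p)^3
= 20 · 0.091125 · 0.16637 = 0.30322

0.303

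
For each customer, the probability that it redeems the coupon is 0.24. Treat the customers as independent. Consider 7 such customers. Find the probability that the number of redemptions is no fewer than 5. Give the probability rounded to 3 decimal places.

X ~ Binomial(7, 0.24); P(X ≥ 5) = Σ C(7,k) p^k (1−p)^(7−k) over k:
  k=5: C(7,5)·0.24^5·0.76^2 = 0.00966
  k=6: C(7,6)·0.24^6·0.76^1 = 0.00102
  k=7: C(7,7)·0.24^7·0.76^0 = 0.00005
Total = 0.01072

0.011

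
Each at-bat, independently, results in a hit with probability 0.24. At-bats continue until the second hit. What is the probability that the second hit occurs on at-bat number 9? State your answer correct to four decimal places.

0.0675

Y = trial on which the second success occurs; negative binomial, r=2, p=0.24.
P(Y=9) = C(8,1) · p^2 · (1−p)^7
= 8 · 0.0576 · 0.14645 = 0.067485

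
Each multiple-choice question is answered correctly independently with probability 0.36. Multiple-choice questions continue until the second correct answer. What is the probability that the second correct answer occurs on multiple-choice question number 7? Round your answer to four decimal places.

0.0835

Y = trial on which the second success occurs; negative binomial, r=2, p=0.36.
P(Y=7) = C(6,1) · p^2 · (1−p)^5
= 6 · 0.1296 · 0.10737 = 0.083494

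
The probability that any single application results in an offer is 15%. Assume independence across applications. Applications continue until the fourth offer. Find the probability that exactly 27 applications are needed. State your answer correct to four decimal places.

Y = trial on which the fourth success occurs; negative binomial, r=4, p=0.15.
P(Y=27) = C(26,3) · p^4 · (1−p)^23
= 2600 · 0.00050625 · 0.023803 = 0.031331

0.0313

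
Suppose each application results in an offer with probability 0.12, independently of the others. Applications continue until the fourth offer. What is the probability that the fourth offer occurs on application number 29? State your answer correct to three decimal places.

0.028

Y = trial on which the fourth success occurs; negative binomial, r=4, p=0.12.
P(Y=29) = C(28,3) · p^4 · (1−p)^25
= 3276 · 0.00020736 · 0.040932 = 0.02781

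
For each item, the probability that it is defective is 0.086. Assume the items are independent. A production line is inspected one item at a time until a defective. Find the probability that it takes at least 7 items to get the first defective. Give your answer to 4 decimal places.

0.5830

Y = number of items to the first success; geometric, p = 0.086.
P(Y > 6) = P(first 6 all fail) = (1−p)^6 = 0.583012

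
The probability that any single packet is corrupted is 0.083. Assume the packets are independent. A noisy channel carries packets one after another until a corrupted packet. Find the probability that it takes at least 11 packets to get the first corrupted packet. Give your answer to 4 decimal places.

Y = number of packets to the first success; geometric, p = 0.083.
P(Y > 10) = P(first 10 all fail) = (1−p)^10 = 0.420430

0.4204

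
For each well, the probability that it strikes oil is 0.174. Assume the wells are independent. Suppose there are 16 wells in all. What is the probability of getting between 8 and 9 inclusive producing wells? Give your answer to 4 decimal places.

0.0028

X ~ Binomial(16, 0.174); P(8 ≤ X ≤ 9) = Σ C(16,k) p^k (1−p)^(16−k) over k:
  k=8: C(16,8)·0.174^8·0.826^8 = 0.002343
  k=9: C(16,9)·0.174^9·0.826^7 = 0.000439
Total = 0.002782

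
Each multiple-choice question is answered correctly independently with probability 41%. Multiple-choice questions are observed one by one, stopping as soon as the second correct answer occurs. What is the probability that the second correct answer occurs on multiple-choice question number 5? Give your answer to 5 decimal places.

Y = trial on which the second success occurs; negative binomial, r=2, p=0.41.
P(Y=5) = C(4,1) · p^2 · (1−p)^3
= 4 · 0.1681 · 0.20538 = 0.1380968

0.13810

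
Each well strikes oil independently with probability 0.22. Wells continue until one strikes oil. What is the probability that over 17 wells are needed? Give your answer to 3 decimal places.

Y = number of wells to the first success; geometric, p = 0.22.
P(Y > 17) = P(first 17 all fail) = (1−p)^17 = 0.01464

0.015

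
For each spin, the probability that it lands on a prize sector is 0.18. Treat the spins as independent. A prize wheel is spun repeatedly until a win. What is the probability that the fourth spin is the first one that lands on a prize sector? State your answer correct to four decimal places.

0.0992

Geometric (trials to first success), p = 0.18.
P(Y = 4) = (1−p)^3 · p = 0.55137 · 0.18 = 0.099246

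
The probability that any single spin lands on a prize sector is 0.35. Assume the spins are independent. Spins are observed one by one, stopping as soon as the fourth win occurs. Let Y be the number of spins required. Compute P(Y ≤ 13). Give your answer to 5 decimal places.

0.72173

Finishing within 13 spins ⇔ at least 4 successes in the first 13. With X ~ Binomial(13, 0.35), P(Y ≤ 13) = 1 − P(X ≤ 3).
  k=0: C(13,0)·0.35^0·0.65^13 = 0.0036972
  k=1: C(13,1)·0.35^1·0.65^12 = 0.0258804
  k=2: C(13,2)·0.35^2·0.65^11 = 0.0836137
  k=3: C(13,3)·0.35^3·0.65^10 = 0.1650835
1 − 0.2782749 = 0.7217251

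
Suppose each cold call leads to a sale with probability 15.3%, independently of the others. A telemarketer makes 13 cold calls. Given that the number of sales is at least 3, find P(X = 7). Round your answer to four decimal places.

X ~ Binomial(13, 0.153). Want P(X=7 | X≥3) = P(X=7) / P(X≥3).
P(X=7) = C(13,7)·0.153^7·0.847^6 = 0.001244
P(X≥3) = 1 − 0.115474 − 0.271166 − 0.293897 = 0.319463
Ratio = 0.001244 / 0.319463 = 0.003893

0.0039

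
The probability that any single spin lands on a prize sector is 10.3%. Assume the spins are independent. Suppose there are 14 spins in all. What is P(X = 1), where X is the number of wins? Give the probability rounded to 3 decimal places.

X ~ Binomial(n=14, p=0.103).
P(X=1) = C(14,1) · p^1 · (1−p)^13
= 14 · 0.103 · 0.24339 = 0.35097

0.351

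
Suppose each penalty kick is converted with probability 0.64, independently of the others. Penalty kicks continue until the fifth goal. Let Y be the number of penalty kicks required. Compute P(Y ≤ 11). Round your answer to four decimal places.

Finishing within 11 penalty kicks ⇔ at least 5 successes in the first 11. With X ~ Binomial(11, 0.64), P(Y ≤ 11) = 1 − P(X ≤ 4).
  k=0: C(11,0)·0.64^0·0.36^11 = 0.000013
  k=1: C(11,1)·0.64^1·0.36^10 = 0.000257
  k=2: C(11,2)·0.64^2·0.36^9 = 0.002288
  k=3: C(11,3)·0.64^3·0.36^8 = 0.012202
  k=4: C(11,4)·0.64^4·0.36^7 = 0.043386
1 − 0.058147 = 0.941853

0.9419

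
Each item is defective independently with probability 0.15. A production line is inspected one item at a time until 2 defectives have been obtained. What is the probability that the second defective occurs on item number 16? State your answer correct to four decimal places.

Y = trial on which the second success occurs; negative binomial, r=2, p=0.15.
P(Y=16) = C(15,1) · p^2 · (1−p)^14
= 15 · 0.0225 · 0.10277 = 0.034685

0.0347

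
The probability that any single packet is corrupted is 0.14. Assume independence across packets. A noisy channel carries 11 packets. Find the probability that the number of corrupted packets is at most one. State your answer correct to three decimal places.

0.531

X ~ Binomial(11, 0.14); P(X ≤ 1) = Σ C(11,k) p^k (1−p)^(11−k) over k:
  k=0: C(11,0)·0.14^0·0.86^11 = 0.19032
  k=1: C(11,1)·0.14^1·0.86^10 = 0.34080
Total = 0.53112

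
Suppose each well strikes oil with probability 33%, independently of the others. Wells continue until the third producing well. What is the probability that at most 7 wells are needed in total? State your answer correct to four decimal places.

Finishing within 7 wells ⇔ at least 3 successes in the first 7. With X ~ Binomial(7, 0.33), P(Y ≤ 7) = 1 − P(X ≤ 2).
  k=0: C(7,0)·0.33^0·0.67^7 = 0.060607
  k=1: C(7,1)·0.33^1·0.67^6 = 0.208959
  k=2: C(7,2)·0.33^2·0.67^5 = 0.308760
1 − 0.578326 = 0.421674

0.4217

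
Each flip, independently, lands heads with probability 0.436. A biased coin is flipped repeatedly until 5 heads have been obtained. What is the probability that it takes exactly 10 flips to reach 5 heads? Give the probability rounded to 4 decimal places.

Y = trial on which the fifth success occurs; negative binomial, r=5, p=0.436.
P(Y=10) = C(9,4) · p^5 · (1−p)^5
= 126 · 0.015756 · 0.057068 = 0.113292

0.1133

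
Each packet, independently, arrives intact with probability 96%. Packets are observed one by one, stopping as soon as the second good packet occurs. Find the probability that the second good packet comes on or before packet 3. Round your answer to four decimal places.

0.9953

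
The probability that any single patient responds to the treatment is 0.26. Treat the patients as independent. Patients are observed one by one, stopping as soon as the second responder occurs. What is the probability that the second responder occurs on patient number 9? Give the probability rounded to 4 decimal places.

Y = trial on which the second success occurs; negative binomial, r=2, p=0.26.
P(Y=9) = C(8,1) · p^2 · (1−p)^7
= 8 · 0.0676 · 0.12151 = 0.065714

0.0657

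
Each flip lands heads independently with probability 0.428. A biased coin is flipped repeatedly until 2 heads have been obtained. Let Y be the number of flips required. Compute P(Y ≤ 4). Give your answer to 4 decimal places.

0.5726

Finishing within 4 flips ⇔ at least 2 successes in the first 4. With X ~ Binomial(4, 0.428), P(Y ≤ 4) = 1 − P(X ≤ 1).
  k=0: C(4,0)·0.428^0·0.572^4 = 0.107049
  k=1: C(4,1)·0.428^1·0.572^3 = 0.320400
1 − 0.427449 = 0.572551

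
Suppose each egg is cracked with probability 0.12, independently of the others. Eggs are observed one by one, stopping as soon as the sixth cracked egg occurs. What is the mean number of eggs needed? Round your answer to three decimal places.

50.000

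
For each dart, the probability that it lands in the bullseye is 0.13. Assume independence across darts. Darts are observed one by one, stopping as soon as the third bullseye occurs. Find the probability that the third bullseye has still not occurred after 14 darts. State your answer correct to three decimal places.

0.729

Needing more than 14 darts ⇔ fewer than 3 successes in the first 14. With X ~ Binomial(14, 0.13), P(Y > 14) = P(X ≤ 2).
  k=0: C(14,0)·0.13^0·0.87^14 = 0.14232
  k=1: C(14,1)·0.13^1·0.87^13 = 0.29773
  k=2: C(14,2)·0.13^2·0.87^12 = 0.28917
P(X ≤ 2) = 0.72922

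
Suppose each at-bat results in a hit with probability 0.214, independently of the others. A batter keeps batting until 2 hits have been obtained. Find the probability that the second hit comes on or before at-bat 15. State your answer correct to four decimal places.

0.8627

Finishing within 15 at-bats ⇔ at least 2 successes in the first 15. With X ~ Binomial(15, 0.214), P(Y ≤ 15) = 1 − P(X ≤ 1).
  k=0: C(15,0)·0.214^0·0.786^15 = 0.026998
  k=1: C(15,1)·0.214^1·0.786^14 = 0.110261
1 − 0.137259 = 0.862741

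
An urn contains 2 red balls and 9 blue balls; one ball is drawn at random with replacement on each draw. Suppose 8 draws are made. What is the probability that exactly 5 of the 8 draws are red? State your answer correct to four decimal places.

0.0061

X ~ Binomial(n=8, p=0.181818).
P(X=5) = C(8,5) · p^5 · (1−p)^3
= 56 · 0.00019869 · 0.54771 = 0.006094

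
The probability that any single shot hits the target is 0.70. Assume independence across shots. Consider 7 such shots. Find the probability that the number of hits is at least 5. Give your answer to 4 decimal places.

X ~ Binomial(7, 0.70); P(X ≥ 5) = Σ C(7,k) p^k (1−p)^(7−k) over k:
  k=5: C(7,5)·0.70^5·0.30^2 = 0.317652
  k=6: C(7,6)·0.70^6·0.30^1 = 0.247063
  k=7: C(7,7)·0.70^7·0.30^0 = 0.082354
Total = 0.647069

0.6471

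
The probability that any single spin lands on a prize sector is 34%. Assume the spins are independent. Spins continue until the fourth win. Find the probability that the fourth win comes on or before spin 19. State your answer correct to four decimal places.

0.9297

Finishing within 19 spins ⇔ at least 4 successes in the first 19. With X ~ Binomial(19, 0.34), P(Y ≤ 19) = 1 − P(X ≤ 3).
  k=0: C(19,0)·0.34^0·0.66^19 = 0.000373
  k=1: C(19,1)·0.34^1·0.66^18 = 0.003648
  k=2: C(19,2)·0.34^2·0.66^17 = 0.016912
  k=3: C(19,3)·0.34^3·0.66^16 = 0.049370
1 − 0.070303 = 0.929697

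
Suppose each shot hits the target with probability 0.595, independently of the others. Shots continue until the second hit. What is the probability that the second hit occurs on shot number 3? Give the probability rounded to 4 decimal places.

0.2868

Y = trial on which the second success occurs; negative binomial, r=2, p=0.595.
P(Y=3) = C(2,1) · p^2 · (1−p)^1
= 2 · 0.35402 · 0.405 = 0.286760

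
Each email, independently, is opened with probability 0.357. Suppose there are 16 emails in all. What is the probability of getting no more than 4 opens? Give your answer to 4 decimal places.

0.2695

X ~ Binomial(16, 0.357); P(X ≤ 4) = Σ C(16,k) p^k (1−p)^(16−k) over k:
  k=0: C(16,0)·0.357^0·0.643^16 = 0.000854
  k=1: C(16,1)·0.357^1·0.643^15 = 0.007585
  k=2: C(16,2)·0.357^2·0.643^14 = 0.031584
  k=3: C(16,3)·0.357^3·0.643^13 = 0.081834
  k=4: C(16,4)·0.357^4·0.643^12 = 0.147664
Total = 0.269522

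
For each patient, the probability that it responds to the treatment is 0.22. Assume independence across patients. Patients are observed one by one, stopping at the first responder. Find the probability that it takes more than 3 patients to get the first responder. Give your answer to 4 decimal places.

0.4746

Y = number of patients to the first success; geometric, p = 0.22.
P(Y > 3) = P(first 3 all fail) = (1−p)^3 = 0.474552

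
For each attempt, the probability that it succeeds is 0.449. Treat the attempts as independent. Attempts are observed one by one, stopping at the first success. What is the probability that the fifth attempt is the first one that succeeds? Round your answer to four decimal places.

0.0414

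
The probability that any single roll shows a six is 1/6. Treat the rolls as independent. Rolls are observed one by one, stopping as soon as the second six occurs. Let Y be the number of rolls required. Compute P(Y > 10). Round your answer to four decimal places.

0.4845

Needing more than 10 rolls ⇔ fewer than 2 successes in the first 10. With X ~ Binomial(10, 0.166667), P(Y > 10) = P(X ≤ 1).
  k=0: C(10,0)·0.166667^0·0.833333^10 = 0.161506
  k=1: C(10,1)·0.166667^1·0.833333^9 = 0.323011
P(X ≤ 1) = 0.484517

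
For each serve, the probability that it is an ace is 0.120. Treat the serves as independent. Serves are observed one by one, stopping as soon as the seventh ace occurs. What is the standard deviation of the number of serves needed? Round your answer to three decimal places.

20.683

Y = total serves until the seventh success; negative binomial with r=7, p=0.12.
SD(Y) = √[r(1−p)/p²] = √(427.77778) = 20.68279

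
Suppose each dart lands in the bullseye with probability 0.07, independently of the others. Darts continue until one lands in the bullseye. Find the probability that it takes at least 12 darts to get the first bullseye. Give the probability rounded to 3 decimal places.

0.450

Y = number of darts to the first success; geometric, p = 0.07.
P(Y > 11) = P(first 11 all fail) = (1−p)^11 = 0.45010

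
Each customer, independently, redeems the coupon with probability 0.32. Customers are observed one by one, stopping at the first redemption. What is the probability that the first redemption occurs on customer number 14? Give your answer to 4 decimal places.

0.0021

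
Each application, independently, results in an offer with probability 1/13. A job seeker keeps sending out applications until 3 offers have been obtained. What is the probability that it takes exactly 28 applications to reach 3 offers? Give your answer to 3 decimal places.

Y = trial on which the third success occurs; negative binomial, r=3, p=0.076923.
P(Y=28) = C(27,2) · p^3 · (1−p)^25
= 351 · 0.00045517 · 0.13519 = 0.02160

0.022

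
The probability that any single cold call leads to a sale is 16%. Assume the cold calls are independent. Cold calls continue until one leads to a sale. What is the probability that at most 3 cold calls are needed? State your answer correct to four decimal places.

Y = number of cold calls to the first success; geometric, p = 0.16.
P(Y ≤ 3) = 1 − (1−p)^3 = 1 − 0.592704 = 0.407296

0.4073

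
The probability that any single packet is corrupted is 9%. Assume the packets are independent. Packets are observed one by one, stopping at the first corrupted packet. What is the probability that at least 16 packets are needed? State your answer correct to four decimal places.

Y = number of packets to the first success; geometric, p = 0.09.
P(Y > 15) = P(first 15 all fail) = (1−p)^15 = 0.243008

0.2430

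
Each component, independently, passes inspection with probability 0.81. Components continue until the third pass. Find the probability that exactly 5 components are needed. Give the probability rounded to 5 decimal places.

Y = trial on which the third success occurs; negative binomial, r=3, p=0.81.
P(Y=5) = C(4,2) · p^3 · (1−p)^2
= 6 · 0.53144 · 0.0361 = 0.1151101

0.11511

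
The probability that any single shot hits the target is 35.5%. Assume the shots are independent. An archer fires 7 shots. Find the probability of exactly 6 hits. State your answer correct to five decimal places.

0.00904

X ~ Binomial(n=7, p=0.355).
P(X=6) = C(7,6) · p^6 · (1−p)^1
= 7 · 0.0020016 · 0.645 = 0.0090371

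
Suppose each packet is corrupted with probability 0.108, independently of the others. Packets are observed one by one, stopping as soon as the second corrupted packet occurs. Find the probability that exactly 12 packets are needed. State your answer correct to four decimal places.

0.0409

Y = trial on which the second success occurs; negative binomial, r=2, p=0.108.
P(Y=12) = C(11,1) · p^2 · (1−p)^10
= 11 · 0.011664 · 0.3189 = 0.040916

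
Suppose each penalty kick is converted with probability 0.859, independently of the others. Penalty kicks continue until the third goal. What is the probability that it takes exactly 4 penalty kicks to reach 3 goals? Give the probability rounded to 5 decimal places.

Y = trial on which the third success occurs; negative binomial, r=3, p=0.859.
P(Y=4) = C(3,2) · p^3 · (1−p)^1
= 3 · 0.63384 · 0.141 = 0.2681142

0.26811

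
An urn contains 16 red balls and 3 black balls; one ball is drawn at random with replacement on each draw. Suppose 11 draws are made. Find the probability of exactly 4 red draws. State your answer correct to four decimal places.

X ~ Binomial(n=11, p=0.842105).
P(X=4) = C(11,4) · p^4 · (1−p)^7
= 330 · 0.50288 · 2.4467e-06 = 0.000406

0.0004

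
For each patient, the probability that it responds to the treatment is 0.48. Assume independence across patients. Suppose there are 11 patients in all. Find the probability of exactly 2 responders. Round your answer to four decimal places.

0.0352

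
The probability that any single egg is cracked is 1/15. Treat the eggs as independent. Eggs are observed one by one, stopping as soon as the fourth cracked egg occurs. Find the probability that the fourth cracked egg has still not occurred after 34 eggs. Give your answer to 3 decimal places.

0.811

Needing more than 34 eggs ⇔ fewer than 4 successes in the first 34. With X ~ Binomial(34, 0.066667), P(Y > 34) = P(X ≤ 3).
  k=0: C(34,0)·0.066667^0·0.933333^34 = 0.09577
  k=1: C(34,1)·0.066667^1·0.933333^33 = 0.23260
  k=2: C(34,2)·0.066667^2·0.933333^32 = 0.27413
  k=3: C(34,3)·0.066667^3·0.933333^31 = 0.20886
P(X ≤ 3) = 0.81136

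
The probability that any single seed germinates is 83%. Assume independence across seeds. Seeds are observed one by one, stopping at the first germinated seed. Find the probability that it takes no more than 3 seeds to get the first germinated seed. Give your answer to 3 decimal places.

0.995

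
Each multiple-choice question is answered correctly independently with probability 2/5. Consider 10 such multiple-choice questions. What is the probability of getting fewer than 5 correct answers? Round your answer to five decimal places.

X ~ Binomial(10, 0.40); P(X ≤ 4) = Σ C(10,k) p^k (1−p)^(10−k) over k:
  k=0: C(10,0)·0.40^0·0.60^10 = 0.0060466
  k=1: C(10,1)·0.40^1·0.60^9 = 0.0403108
  k=2: C(10,2)·0.40^2·0.60^8 = 0.1209324
  k=3: C(10,3)·0.40^3·0.60^7 = 0.2149908
  k=4: C(10,4)·0.40^4·0.60^6 = 0.2508227
Total = 0.6331033

0.63310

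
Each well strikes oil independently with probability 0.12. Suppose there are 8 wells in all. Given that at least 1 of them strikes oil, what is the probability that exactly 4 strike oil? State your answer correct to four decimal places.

0.0136

X ~ Binomial(8, 0.12). Want P(X=4 | X≥1) = P(X=4) / P(X≥1).
P(X=4) = C(8,4)·0.12^4·0.88^4 = 0.008705
P(X≥1) = 1 − 0.359635 = 0.640365
Ratio = 0.008705 / 0.640365 = 0.013593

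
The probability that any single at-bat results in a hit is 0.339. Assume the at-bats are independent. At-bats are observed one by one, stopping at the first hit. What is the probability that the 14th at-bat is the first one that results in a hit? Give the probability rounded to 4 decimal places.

Geometric (trials to first success), p = 0.339.
P(Y = 14) = (1−p)^13 · p = 0.0045985 · 0.339 = 0.001559

0.0016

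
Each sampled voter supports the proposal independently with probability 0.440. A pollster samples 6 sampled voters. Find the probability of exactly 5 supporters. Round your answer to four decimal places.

0.0554

X ~ Binomial(n=6, p=0.44).
P(X=5) = C(6,5) · p^5 · (1−p)^1
= 6 · 0.016492 · 0.56 = 0.055412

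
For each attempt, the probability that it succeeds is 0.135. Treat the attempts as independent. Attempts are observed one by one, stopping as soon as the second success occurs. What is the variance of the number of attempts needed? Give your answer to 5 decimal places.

Y = total attempts until the second success; negative binomial with r=2, p=0.135.
Var(Y) = r(1−p)/p² = 2·0.865 / 0.135² = 94.9245542

94.92455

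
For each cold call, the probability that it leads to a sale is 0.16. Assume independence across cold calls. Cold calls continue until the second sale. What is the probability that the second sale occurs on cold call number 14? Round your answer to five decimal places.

Y = trial on which the second success occurs; negative binomial, r=2, p=0.16.
P(Y=14) = C(13,1) · p^2 · (1−p)^12
= 13 · 0.0256 · 0.12341 = 0.0410710

0.04107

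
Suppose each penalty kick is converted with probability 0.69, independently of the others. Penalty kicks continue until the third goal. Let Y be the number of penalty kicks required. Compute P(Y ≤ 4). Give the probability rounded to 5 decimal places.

0.63402

Finishing within 4 penalty kicks ⇔ at least 3 successes in the first 4. With X ~ Binomial(4, 0.69), P(Y ≤ 4) = 1 − P(X ≤ 2).
  k=0: C(4,0)·0.69^0·0.31^4 = 0.0092352
  k=1: C(4,1)·0.69^1·0.31^3 = 0.0822232
  k=2: C(4,2)·0.69^2·0.31^2 = 0.2745193
1 − 0.3659776 = 0.6340224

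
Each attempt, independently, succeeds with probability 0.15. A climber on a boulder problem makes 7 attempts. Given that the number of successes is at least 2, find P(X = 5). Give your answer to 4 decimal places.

0.0041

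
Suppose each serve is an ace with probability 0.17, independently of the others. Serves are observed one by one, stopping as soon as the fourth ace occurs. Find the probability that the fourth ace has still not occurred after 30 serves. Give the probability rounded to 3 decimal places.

0.225

Needing more than 30 serves ⇔ fewer than 4 successes in the first 30. With X ~ Binomial(30, 0.17), P(Y > 30) = P(X ≤ 3).
  k=0: C(30,0)·0.17^0·0.83^30 = 0.00374
  k=1: C(30,1)·0.17^1·0.83^29 = 0.02295
  k=2: C(30,2)·0.17^2·0.83^28 = 0.06817
  k=3: C(30,3)·0.17^3·0.83^27 = 0.13031
P(X ≤ 3) = 0.22517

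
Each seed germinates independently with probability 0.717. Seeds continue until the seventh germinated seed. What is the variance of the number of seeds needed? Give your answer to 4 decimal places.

Y = total seeds until the seventh success; negative binomial with r=7, p=0.717.
Var(Y) = r(1−p)/p² = 7·0.283 / 0.717² = 3.853418

3.8534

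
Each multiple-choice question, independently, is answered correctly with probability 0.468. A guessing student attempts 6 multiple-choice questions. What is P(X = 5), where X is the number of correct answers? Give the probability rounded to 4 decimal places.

0.0717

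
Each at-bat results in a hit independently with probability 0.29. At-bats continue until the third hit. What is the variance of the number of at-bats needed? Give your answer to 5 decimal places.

25.32699

Y = total at-bats until the third success; negative binomial with r=3, p=0.29.
Var(Y) = r(1−p)/p² = 3·0.71 / 0.29² = 25.3269917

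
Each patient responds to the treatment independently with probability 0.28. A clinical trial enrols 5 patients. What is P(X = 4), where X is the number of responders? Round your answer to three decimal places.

X ~ Binomial(n=5, p=0.28).
P(X=4) = C(5,4) · p^4 · (1−p)^1
= 5 · 0.0061466 · 0.72 = 0.02213

0.022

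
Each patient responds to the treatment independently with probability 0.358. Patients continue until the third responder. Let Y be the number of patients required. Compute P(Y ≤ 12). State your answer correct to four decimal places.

0.8617

Finishing within 12 patients ⇔ at least 3 successes in the first 12. With X ~ Binomial(12, 0.358), P(Y ≤ 12) = 1 − P(X ≤ 2).
  k=0: C(12,0)·0.358^0·0.642^12 = 0.004903
  k=1: C(12,1)·0.358^1·0.642^11 = 0.032806
  k=2: C(12,2)·0.358^2·0.642^10 = 0.100614
1 − 0.138323 = 0.861677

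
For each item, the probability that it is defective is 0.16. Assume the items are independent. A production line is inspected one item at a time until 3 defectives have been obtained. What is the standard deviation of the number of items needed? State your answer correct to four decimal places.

Y = total items until the third success; negative binomial with r=3, p=0.16.
SD(Y) = √[r(1−p)/p²] = √(98.437500) = 9.921567

9.9216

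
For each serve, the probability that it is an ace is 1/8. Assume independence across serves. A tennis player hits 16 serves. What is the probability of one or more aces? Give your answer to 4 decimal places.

P(at least one) = 1 − P(none) = 1 − (1 − 0.125)^16
= 1 − 0.118067 = 0.881933

0.8819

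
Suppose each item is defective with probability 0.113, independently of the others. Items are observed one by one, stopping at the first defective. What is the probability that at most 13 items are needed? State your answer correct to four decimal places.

0.7896

Y = number of items to the first success; geometric, p = 0.113.
P(Y ≤ 13) = 1 − (1−p)^13 = 1 − 0.210381 = 0.789619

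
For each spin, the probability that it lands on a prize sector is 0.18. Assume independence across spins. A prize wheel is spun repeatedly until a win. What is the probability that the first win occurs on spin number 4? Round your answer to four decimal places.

0.0992

Geometric (trials to first success), p = 0.18.
P(Y = 4) = (1−p)^3 · p = 0.55137 · 0.18 = 0.099246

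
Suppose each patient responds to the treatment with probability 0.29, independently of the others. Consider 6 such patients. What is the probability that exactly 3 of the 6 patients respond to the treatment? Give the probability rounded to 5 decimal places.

X ~ Binomial(n=6, p=0.29).
P(X=3) = C(6,3) · p^3 · (1−p)^3
= 20 · 0.024389 · 0.35791 = 0.1745818

0.17458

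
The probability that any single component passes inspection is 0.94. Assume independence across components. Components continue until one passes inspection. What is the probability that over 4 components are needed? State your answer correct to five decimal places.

0.00001

Y = number of components to the first success; geometric, p = 0.94.
P(Y > 4) = P(first 4 all fail) = (1−p)^4 = 0.0000130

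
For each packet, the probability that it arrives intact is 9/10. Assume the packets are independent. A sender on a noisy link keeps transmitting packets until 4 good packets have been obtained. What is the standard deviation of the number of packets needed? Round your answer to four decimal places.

0.7027

Y = total packets until the fourth success; negative binomial with r=4, p=0.90.
SD(Y) = √[r(1−p)/p²] = √(0.493827) = 0.702728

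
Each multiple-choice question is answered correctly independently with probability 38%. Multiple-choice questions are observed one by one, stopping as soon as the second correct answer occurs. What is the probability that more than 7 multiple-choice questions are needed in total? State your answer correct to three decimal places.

Needing more than 7 multiple-choice questions ⇔ fewer than 2 successes in the first 7. With X ~ Binomial(7, 0.38), P(Y > 7) = P(X ≤ 1).
  k=0: C(7,0)·0.38^0·0.62^7 = 0.03522
  k=1: C(7,1)·0.38^1·0.62^6 = 0.15109
P(X ≤ 1) = 0.18630

0.186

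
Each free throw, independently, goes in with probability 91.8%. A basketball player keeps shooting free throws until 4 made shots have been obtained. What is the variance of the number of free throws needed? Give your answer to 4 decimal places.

0.3892

Y = total free throws until the fourth success; negative binomial with r=4, p=0.918.
Var(Y) = r(1−p)/p² = 4·0.082 / 0.918² = 0.389214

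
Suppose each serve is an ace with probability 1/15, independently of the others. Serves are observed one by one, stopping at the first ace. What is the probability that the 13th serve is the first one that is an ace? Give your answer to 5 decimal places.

0.02913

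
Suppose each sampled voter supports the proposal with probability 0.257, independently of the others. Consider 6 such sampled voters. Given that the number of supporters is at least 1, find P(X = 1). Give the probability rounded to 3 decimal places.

0.420

X ~ Binomial(6, 0.257). Want P(X=1 | X≥1) = P(X=1) / P(X≥1).
P(X=1) = C(6,1)·0.257^1·0.743^5 = 0.34916
P(X≥1) = 1 − 0.16824 = 0.83176
Ratio = 0.34916 / 0.83176 = 0.41979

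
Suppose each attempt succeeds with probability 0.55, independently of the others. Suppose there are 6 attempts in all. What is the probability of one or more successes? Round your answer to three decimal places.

0.992

P(at least one) = 1 − P(none) = 1 − (1 − 0.55)^6
= 1 − 0.00830 = 0.99170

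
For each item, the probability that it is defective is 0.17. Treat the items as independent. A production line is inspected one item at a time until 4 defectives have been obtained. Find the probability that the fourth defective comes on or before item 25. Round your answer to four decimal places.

Finishing within 25 items ⇔ at least 4 successes in the first 25. With X ~ Binomial(25, 0.17), P(Y ≤ 25) = 1 − P(X ≤ 3).
  k=0: C(25,0)·0.17^0·0.83^25 = 0.009483
  k=1: C(25,1)·0.17^1·0.83^24 = 0.048558
  k=2: C(25,2)·0.17^2·0.83^23 = 0.119348
  k=3: C(25,3)·0.17^3·0.83^22 = 0.187410
1 − 0.364799 = 0.635201

0.6352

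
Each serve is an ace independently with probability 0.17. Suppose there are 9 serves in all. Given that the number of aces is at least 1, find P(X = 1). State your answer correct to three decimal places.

0.424

X ~ Binomial(9, 0.17). Want P(X=1 | X≥1) = P(X=1) / P(X≥1).
P(X=1) = C(9,1)·0.17^1·0.83^8 = 0.34460
P(X≥1) = 1 − 0.18694 = 0.81306
Ratio = 0.34460 / 0.81306 = 0.42383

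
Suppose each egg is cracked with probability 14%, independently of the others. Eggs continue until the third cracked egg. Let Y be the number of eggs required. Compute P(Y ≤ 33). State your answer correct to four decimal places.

Finishing within 33 eggs ⇔ at least 3 successes in the first 33. With X ~ Binomial(33, 0.14), P(Y ≤ 33) = 1 − P(X ≤ 2).
  k=0: C(33,0)·0.14^0·0.86^33 = 0.006894
  k=1: C(33,1)·0.14^1·0.86^32 = 0.037033
  k=2: C(33,2)·0.14^2·0.86^31 = 0.096459
1 − 0.140386 = 0.859614

0.8596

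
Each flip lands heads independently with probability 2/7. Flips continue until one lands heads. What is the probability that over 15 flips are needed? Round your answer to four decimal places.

0.0064

Y = number of flips to the first success; geometric, p = 0.285714.
P(Y > 15) = P(first 15 all fail) = (1−p)^15 = 0.006428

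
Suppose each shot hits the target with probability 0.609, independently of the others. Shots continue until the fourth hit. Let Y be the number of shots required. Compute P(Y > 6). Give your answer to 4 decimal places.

Needing more than 6 shots ⇔ fewer than 4 successes in the first 6. With X ~ Binomial(6, 0.609), P(Y > 6) = P(X ≤ 3).
  k=0: C(6,0)·0.609^0·0.391^6 = 0.003573
  k=1: C(6,1)·0.609^1·0.391^5 = 0.033393
  k=2: C(6,2)·0.609^2·0.391^4 = 0.130027
  k=3: C(6,3)·0.609^3·0.391^3 = 0.270030
P(X ≤ 3) = 0.437023

0.4370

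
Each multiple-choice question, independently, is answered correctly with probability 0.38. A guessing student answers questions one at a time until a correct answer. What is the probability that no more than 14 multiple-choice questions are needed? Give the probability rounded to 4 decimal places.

Y = number of multiple-choice questions to the first success; geometric, p = 0.38.
P(Y ≤ 14) = 1 − (1−p)^14 = 1 − 0.001240 = 0.998760

0.9988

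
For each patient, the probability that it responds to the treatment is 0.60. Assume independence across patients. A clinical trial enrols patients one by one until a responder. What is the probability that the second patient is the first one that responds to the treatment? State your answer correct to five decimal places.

Geometric (trials to first success), p = 0.60.
P(Y = 2) = (1−p)^1 · p = 0.4 · 0.60 = 0.2400000

0.24000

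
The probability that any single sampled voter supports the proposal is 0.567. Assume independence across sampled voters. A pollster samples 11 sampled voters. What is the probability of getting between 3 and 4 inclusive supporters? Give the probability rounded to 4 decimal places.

X ~ Binomial(11, 0.567); P(3 ≤ X ≤ 4) = Σ C(11,k) p^k (1−p)^(11−k) over k:
  k=3: C(11,3)·0.567^3·0.433^8 = 0.037165
  k=4: C(11,4)·0.567^4·0.433^7 = 0.097333
Total = 0.134498

0.1345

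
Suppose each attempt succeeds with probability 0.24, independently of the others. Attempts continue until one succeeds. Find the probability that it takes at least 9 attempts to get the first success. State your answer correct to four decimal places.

0.1113

Y = number of attempts to the first success; geometric, p = 0.24.
P(Y > 8) = P(first 8 all fail) = (1−p)^8 = 0.111303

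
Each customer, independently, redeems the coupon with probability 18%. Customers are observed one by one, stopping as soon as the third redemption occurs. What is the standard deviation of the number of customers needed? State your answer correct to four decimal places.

Y = total customers until the third success; negative binomial with r=3, p=0.18.
SD(Y) = √[r(1−p)/p²] = √(75.925926) = 8.713548

8.7135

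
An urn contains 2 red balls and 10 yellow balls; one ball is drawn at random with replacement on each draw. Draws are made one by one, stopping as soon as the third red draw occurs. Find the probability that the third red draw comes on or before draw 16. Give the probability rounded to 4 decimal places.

0.5132

Finishing within 16 draws ⇔ at least 3 successes in the first 16. With X ~ Binomial(16, 0.166667), P(Y ≤ 16) = 1 − P(X ≤ 2).
  k=0: C(16,0)·0.166667^0·0.833333^16 = 0.054088
  k=1: C(16,1)·0.166667^1·0.833333^15 = 0.173081
  k=2: C(16,2)·0.166667^2·0.833333^14 = 0.259622
1 − 0.486791 = 0.513209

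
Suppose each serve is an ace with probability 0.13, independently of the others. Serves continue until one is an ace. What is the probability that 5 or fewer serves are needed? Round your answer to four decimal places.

0.5016

Y = number of serves to the first success; geometric, p = 0.13.
P(Y ≤ 5) = 1 − (1−p)^5 = 1 − 0.498421 = 0.501579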